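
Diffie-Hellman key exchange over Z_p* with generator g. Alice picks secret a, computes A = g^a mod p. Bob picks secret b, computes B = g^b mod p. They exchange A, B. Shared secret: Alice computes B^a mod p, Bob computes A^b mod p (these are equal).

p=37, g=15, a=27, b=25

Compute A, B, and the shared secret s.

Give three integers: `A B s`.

Answer: 6 2 6

Derivation:
A = 15^27 mod 37  (bits of 27 = 11011)
  bit 0 = 1: r = r^2 * 15 mod 37 = 1^2 * 15 = 1*15 = 15
  bit 1 = 1: r = r^2 * 15 mod 37 = 15^2 * 15 = 3*15 = 8
  bit 2 = 0: r = r^2 mod 37 = 8^2 = 27
  bit 3 = 1: r = r^2 * 15 mod 37 = 27^2 * 15 = 26*15 = 20
  bit 4 = 1: r = r^2 * 15 mod 37 = 20^2 * 15 = 30*15 = 6
  -> A = 6
B = 15^25 mod 37  (bits of 25 = 11001)
  bit 0 = 1: r = r^2 * 15 mod 37 = 1^2 * 15 = 1*15 = 15
  bit 1 = 1: r = r^2 * 15 mod 37 = 15^2 * 15 = 3*15 = 8
  bit 2 = 0: r = r^2 mod 37 = 8^2 = 27
  bit 3 = 0: r = r^2 mod 37 = 27^2 = 26
  bit 4 = 1: r = r^2 * 15 mod 37 = 26^2 * 15 = 10*15 = 2
  -> B = 2
s = B^a = 2^27 mod 37  (bits of 27 = 11011)
  bit 0 = 1: r = r^2 * 2 mod 37 = 1^2 * 2 = 1*2 = 2
  bit 1 = 1: r = r^2 * 2 mod 37 = 2^2 * 2 = 4*2 = 8
  bit 2 = 0: r = r^2 mod 37 = 8^2 = 27
  bit 3 = 1: r = r^2 * 2 mod 37 = 27^2 * 2 = 26*2 = 15
  bit 4 = 1: r = r^2 * 2 mod 37 = 15^2 * 2 = 3*2 = 6
  -> s = B^a = 6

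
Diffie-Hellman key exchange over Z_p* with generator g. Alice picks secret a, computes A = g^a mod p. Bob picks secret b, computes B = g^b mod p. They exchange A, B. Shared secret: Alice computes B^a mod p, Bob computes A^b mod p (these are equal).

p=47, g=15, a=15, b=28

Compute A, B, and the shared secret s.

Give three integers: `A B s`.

A = 15^15 mod 47  (bits of 15 = 1111)
  bit 0 = 1: r = r^2 * 15 mod 47 = 1^2 * 15 = 1*15 = 15
  bit 1 = 1: r = r^2 * 15 mod 47 = 15^2 * 15 = 37*15 = 38
  bit 2 = 1: r = r^2 * 15 mod 47 = 38^2 * 15 = 34*15 = 40
  bit 3 = 1: r = r^2 * 15 mod 47 = 40^2 * 15 = 2*15 = 30
  -> A = 30
B = 15^28 mod 47  (bits of 28 = 11100)
  bit 0 = 1: r = r^2 * 15 mod 47 = 1^2 * 15 = 1*15 = 15
  bit 1 = 1: r = r^2 * 15 mod 47 = 15^2 * 15 = 37*15 = 38
  bit 2 = 1: r = r^2 * 15 mod 47 = 38^2 * 15 = 34*15 = 40
  bit 3 = 0: r = r^2 mod 47 = 40^2 = 2
  bit 4 = 0: r = r^2 mod 47 = 2^2 = 4
  -> B = 4
s = B^a = 4^15 mod 47  (bits of 15 = 1111)
  bit 0 = 1: r = r^2 * 4 mod 47 = 1^2 * 4 = 1*4 = 4
  bit 1 = 1: r = r^2 * 4 mod 47 = 4^2 * 4 = 16*4 = 17
  bit 2 = 1: r = r^2 * 4 mod 47 = 17^2 * 4 = 7*4 = 28
  bit 3 = 1: r = r^2 * 4 mod 47 = 28^2 * 4 = 32*4 = 34
  -> s = B^a = 34

Answer: 30 4 34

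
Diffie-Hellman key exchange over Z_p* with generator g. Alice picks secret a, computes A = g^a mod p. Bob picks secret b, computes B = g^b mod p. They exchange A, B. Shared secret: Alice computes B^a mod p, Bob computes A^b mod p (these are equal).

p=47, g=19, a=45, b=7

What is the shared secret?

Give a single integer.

Answer: 11

Derivation:
A = 19^45 mod 47  (bits of 45 = 101101)
  bit 0 = 1: r = r^2 * 19 mod 47 = 1^2 * 19 = 1*19 = 19
  bit 1 = 0: r = r^2 mod 47 = 19^2 = 32
  bit 2 = 1: r = r^2 * 19 mod 47 = 32^2 * 19 = 37*19 = 45
  bit 3 = 1: r = r^2 * 19 mod 47 = 45^2 * 19 = 4*19 = 29
  bit 4 = 0: r = r^2 mod 47 = 29^2 = 42
  bit 5 = 1: r = r^2 * 19 mod 47 = 42^2 * 19 = 25*19 = 5
  -> A = 5
B = 19^7 mod 47  (bits of 7 = 111)
  bit 0 = 1: r = r^2 * 19 mod 47 = 1^2 * 19 = 1*19 = 19
  bit 1 = 1: r = r^2 * 19 mod 47 = 19^2 * 19 = 32*19 = 44
  bit 2 = 1: r = r^2 * 19 mod 47 = 44^2 * 19 = 9*19 = 30
  -> B = 30
s = B^a = 30^45 mod 47  (bits of 45 = 101101)
  bit 0 = 1: r = r^2 * 30 mod 47 = 1^2 * 30 = 1*30 = 30
  bit 1 = 0: r = r^2 mod 47 = 30^2 = 7
  bit 2 = 1: r = r^2 * 30 mod 47 = 7^2 * 30 = 2*30 = 13
  bit 3 = 1: r = r^2 * 30 mod 47 = 13^2 * 30 = 28*30 = 41
  bit 4 = 0: r = r^2 mod 47 = 41^2 = 36
  bit 5 = 1: r = r^2 * 30 mod 47 = 36^2 * 30 = 27*30 = 11
  -> s = B^a = 11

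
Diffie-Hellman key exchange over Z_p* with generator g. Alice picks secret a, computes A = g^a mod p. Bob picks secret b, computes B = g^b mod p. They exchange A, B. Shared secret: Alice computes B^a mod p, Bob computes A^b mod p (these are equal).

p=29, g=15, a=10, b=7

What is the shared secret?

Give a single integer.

A = 15^10 mod 29  (bits of 10 = 1010)
  bit 0 = 1: r = r^2 * 15 mod 29 = 1^2 * 15 = 1*15 = 15
  bit 1 = 0: r = r^2 mod 29 = 15^2 = 22
  bit 2 = 1: r = r^2 * 15 mod 29 = 22^2 * 15 = 20*15 = 10
  bit 3 = 0: r = r^2 mod 29 = 10^2 = 13
  -> A = 13
B = 15^7 mod 29  (bits of 7 = 111)
  bit 0 = 1: r = r^2 * 15 mod 29 = 1^2 * 15 = 1*15 = 15
  bit 1 = 1: r = r^2 * 15 mod 29 = 15^2 * 15 = 22*15 = 11
  bit 2 = 1: r = r^2 * 15 mod 29 = 11^2 * 15 = 5*15 = 17
  -> B = 17
s = B^a = 17^10 mod 29  (bits of 10 = 1010)
  bit 0 = 1: r = r^2 * 17 mod 29 = 1^2 * 17 = 1*17 = 17
  bit 1 = 0: r = r^2 mod 29 = 17^2 = 28
  bit 2 = 1: r = r^2 * 17 mod 29 = 28^2 * 17 = 1*17 = 17
  bit 3 = 0: r = r^2 mod 29 = 17^2 = 28
  -> s = B^a = 28

Answer: 28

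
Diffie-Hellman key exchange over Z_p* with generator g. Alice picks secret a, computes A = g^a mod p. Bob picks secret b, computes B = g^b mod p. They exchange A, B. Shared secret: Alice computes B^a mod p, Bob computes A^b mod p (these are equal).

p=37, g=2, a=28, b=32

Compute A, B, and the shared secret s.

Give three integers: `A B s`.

Answer: 12 7 7

Derivation:
A = 2^28 mod 37  (bits of 28 = 11100)
  bit 0 = 1: r = r^2 * 2 mod 37 = 1^2 * 2 = 1*2 = 2
  bit 1 = 1: r = r^2 * 2 mod 37 = 2^2 * 2 = 4*2 = 8
  bit 2 = 1: r = r^2 * 2 mod 37 = 8^2 * 2 = 27*2 = 17
  bit 3 = 0: r = r^2 mod 37 = 17^2 = 30
  bit 4 = 0: r = r^2 mod 37 = 30^2 = 12
  -> A = 12
B = 2^32 mod 37  (bits of 32 = 100000)
  bit 0 = 1: r = r^2 * 2 mod 37 = 1^2 * 2 = 1*2 = 2
  bit 1 = 0: r = r^2 mod 37 = 2^2 = 4
  bit 2 = 0: r = r^2 mod 37 = 4^2 = 16
  bit 3 = 0: r = r^2 mod 37 = 16^2 = 34
  bit 4 = 0: r = r^2 mod 37 = 34^2 = 9
  bit 5 = 0: r = r^2 mod 37 = 9^2 = 7
  -> B = 7
s = B^a = 7^28 mod 37  (bits of 28 = 11100)
  bit 0 = 1: r = r^2 * 7 mod 37 = 1^2 * 7 = 1*7 = 7
  bit 1 = 1: r = r^2 * 7 mod 37 = 7^2 * 7 = 12*7 = 10
  bit 2 = 1: r = r^2 * 7 mod 37 = 10^2 * 7 = 26*7 = 34
  bit 3 = 0: r = r^2 mod 37 = 34^2 = 9
  bit 4 = 0: r = r^2 mod 37 = 9^2 = 7
  -> s = B^a = 7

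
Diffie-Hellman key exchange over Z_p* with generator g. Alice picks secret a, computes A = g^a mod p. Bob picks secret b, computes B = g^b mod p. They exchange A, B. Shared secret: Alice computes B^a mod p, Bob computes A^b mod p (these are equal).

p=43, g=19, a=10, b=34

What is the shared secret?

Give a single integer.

Answer: 31

Derivation:
A = 19^10 mod 43  (bits of 10 = 1010)
  bit 0 = 1: r = r^2 * 19 mod 43 = 1^2 * 19 = 1*19 = 19
  bit 1 = 0: r = r^2 mod 43 = 19^2 = 17
  bit 2 = 1: r = r^2 * 19 mod 43 = 17^2 * 19 = 31*19 = 30
  bit 3 = 0: r = r^2 mod 43 = 30^2 = 40
  -> A = 40
B = 19^34 mod 43  (bits of 34 = 100010)
  bit 0 = 1: r = r^2 * 19 mod 43 = 1^2 * 19 = 1*19 = 19
  bit 1 = 0: r = r^2 mod 43 = 19^2 = 17
  bit 2 = 0: r = r^2 mod 43 = 17^2 = 31
  bit 3 = 0: r = r^2 mod 43 = 31^2 = 15
  bit 4 = 1: r = r^2 * 19 mod 43 = 15^2 * 19 = 10*19 = 18
  bit 5 = 0: r = r^2 mod 43 = 18^2 = 23
  -> B = 23
s = B^a = 23^10 mod 43  (bits of 10 = 1010)
  bit 0 = 1: r = r^2 * 23 mod 43 = 1^2 * 23 = 1*23 = 23
  bit 1 = 0: r = r^2 mod 43 = 23^2 = 13
  bit 2 = 1: r = r^2 * 23 mod 43 = 13^2 * 23 = 40*23 = 17
  bit 3 = 0: r = r^2 mod 43 = 17^2 = 31
  -> s = B^a = 31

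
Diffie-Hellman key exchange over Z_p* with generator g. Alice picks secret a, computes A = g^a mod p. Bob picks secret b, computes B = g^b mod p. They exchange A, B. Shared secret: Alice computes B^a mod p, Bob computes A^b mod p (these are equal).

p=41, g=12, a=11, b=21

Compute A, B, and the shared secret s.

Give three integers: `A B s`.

A = 12^11 mod 41  (bits of 11 = 1011)
  bit 0 = 1: r = r^2 * 12 mod 41 = 1^2 * 12 = 1*12 = 12
  bit 1 = 0: r = r^2 mod 41 = 12^2 = 21
  bit 2 = 1: r = r^2 * 12 mod 41 = 21^2 * 12 = 31*12 = 3
  bit 3 = 1: r = r^2 * 12 mod 41 = 3^2 * 12 = 9*12 = 26
  -> A = 26
B = 12^21 mod 41  (bits of 21 = 10101)
  bit 0 = 1: r = r^2 * 12 mod 41 = 1^2 * 12 = 1*12 = 12
  bit 1 = 0: r = r^2 mod 41 = 12^2 = 21
  bit 2 = 1: r = r^2 * 12 mod 41 = 21^2 * 12 = 31*12 = 3
  bit 3 = 0: r = r^2 mod 41 = 3^2 = 9
  bit 4 = 1: r = r^2 * 12 mod 41 = 9^2 * 12 = 40*12 = 29
  -> B = 29
s = B^a = 29^11 mod 41  (bits of 11 = 1011)
  bit 0 = 1: r = r^2 * 29 mod 41 = 1^2 * 29 = 1*29 = 29
  bit 1 = 0: r = r^2 mod 41 = 29^2 = 21
  bit 2 = 1: r = r^2 * 29 mod 41 = 21^2 * 29 = 31*29 = 38
  bit 3 = 1: r = r^2 * 29 mod 41 = 38^2 * 29 = 9*29 = 15
  -> s = B^a = 15

Answer: 26 29 15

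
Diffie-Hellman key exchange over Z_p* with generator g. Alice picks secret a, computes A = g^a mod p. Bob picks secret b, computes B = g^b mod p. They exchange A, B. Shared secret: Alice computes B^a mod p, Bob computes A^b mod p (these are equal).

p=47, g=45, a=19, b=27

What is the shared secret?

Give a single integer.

A = 45^19 mod 47  (bits of 19 = 10011)
  bit 0 = 1: r = r^2 * 45 mod 47 = 1^2 * 45 = 1*45 = 45
  bit 1 = 0: r = r^2 mod 47 = 45^2 = 4
  bit 2 = 0: r = r^2 mod 47 = 4^2 = 16
  bit 3 = 1: r = r^2 * 45 mod 47 = 16^2 * 45 = 21*45 = 5
  bit 4 = 1: r = r^2 * 45 mod 47 = 5^2 * 45 = 25*45 = 44
  -> A = 44
B = 45^27 mod 47  (bits of 27 = 11011)
  bit 0 = 1: r = r^2 * 45 mod 47 = 1^2 * 45 = 1*45 = 45
  bit 1 = 1: r = r^2 * 45 mod 47 = 45^2 * 45 = 4*45 = 39
  bit 2 = 0: r = r^2 mod 47 = 39^2 = 17
  bit 3 = 1: r = r^2 * 45 mod 47 = 17^2 * 45 = 7*45 = 33
  bit 4 = 1: r = r^2 * 45 mod 47 = 33^2 * 45 = 8*45 = 31
  -> B = 31
s = B^a = 31^19 mod 47  (bits of 19 = 10011)
  bit 0 = 1: r = r^2 * 31 mod 47 = 1^2 * 31 = 1*31 = 31
  bit 1 = 0: r = r^2 mod 47 = 31^2 = 21
  bit 2 = 0: r = r^2 mod 47 = 21^2 = 18
  bit 3 = 1: r = r^2 * 31 mod 47 = 18^2 * 31 = 42*31 = 33
  bit 4 = 1: r = r^2 * 31 mod 47 = 33^2 * 31 = 8*31 = 13
  -> s = B^a = 13

Answer: 13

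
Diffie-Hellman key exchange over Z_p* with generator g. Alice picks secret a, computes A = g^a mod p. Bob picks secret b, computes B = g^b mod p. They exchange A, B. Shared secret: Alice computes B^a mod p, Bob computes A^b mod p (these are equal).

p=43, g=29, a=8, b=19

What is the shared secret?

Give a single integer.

Answer: 23

Derivation:
A = 29^8 mod 43  (bits of 8 = 1000)
  bit 0 = 1: r = r^2 * 29 mod 43 = 1^2 * 29 = 1*29 = 29
  bit 1 = 0: r = r^2 mod 43 = 29^2 = 24
  bit 2 = 0: r = r^2 mod 43 = 24^2 = 17
  bit 3 = 0: r = r^2 mod 43 = 17^2 = 31
  -> A = 31
B = 29^19 mod 43  (bits of 19 = 10011)
  bit 0 = 1: r = r^2 * 29 mod 43 = 1^2 * 29 = 1*29 = 29
  bit 1 = 0: r = r^2 mod 43 = 29^2 = 24
  bit 2 = 0: r = r^2 mod 43 = 24^2 = 17
  bit 3 = 1: r = r^2 * 29 mod 43 = 17^2 * 29 = 31*29 = 39
  bit 4 = 1: r = r^2 * 29 mod 43 = 39^2 * 29 = 16*29 = 34
  -> B = 34
s = B^a = 34^8 mod 43  (bits of 8 = 1000)
  bit 0 = 1: r = r^2 * 34 mod 43 = 1^2 * 34 = 1*34 = 34
  bit 1 = 0: r = r^2 mod 43 = 34^2 = 38
  bit 2 = 0: r = r^2 mod 43 = 38^2 = 25
  bit 3 = 0: r = r^2 mod 43 = 25^2 = 23
  -> s = B^a = 23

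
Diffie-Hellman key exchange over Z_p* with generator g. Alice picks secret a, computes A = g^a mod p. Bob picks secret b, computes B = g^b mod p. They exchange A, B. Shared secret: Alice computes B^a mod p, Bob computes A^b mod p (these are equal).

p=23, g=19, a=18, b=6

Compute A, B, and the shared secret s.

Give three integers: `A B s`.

Answer: 8 2 13

Derivation:
A = 19^18 mod 23  (bits of 18 = 10010)
  bit 0 = 1: r = r^2 * 19 mod 23 = 1^2 * 19 = 1*19 = 19
  bit 1 = 0: r = r^2 mod 23 = 19^2 = 16
  bit 2 = 0: r = r^2 mod 23 = 16^2 = 3
  bit 3 = 1: r = r^2 * 19 mod 23 = 3^2 * 19 = 9*19 = 10
  bit 4 = 0: r = r^2 mod 23 = 10^2 = 8
  -> A = 8
B = 19^6 mod 23  (bits of 6 = 110)
  bit 0 = 1: r = r^2 * 19 mod 23 = 1^2 * 19 = 1*19 = 19
  bit 1 = 1: r = r^2 * 19 mod 23 = 19^2 * 19 = 16*19 = 5
  bit 2 = 0: r = r^2 mod 23 = 5^2 = 2
  -> B = 2
s = B^a = 2^18 mod 23  (bits of 18 = 10010)
  bit 0 = 1: r = r^2 * 2 mod 23 = 1^2 * 2 = 1*2 = 2
  bit 1 = 0: r = r^2 mod 23 = 2^2 = 4
  bit 2 = 0: r = r^2 mod 23 = 4^2 = 16
  bit 3 = 1: r = r^2 * 2 mod 23 = 16^2 * 2 = 3*2 = 6
  bit 4 = 0: r = r^2 mod 23 = 6^2 = 13
  -> s = B^a = 13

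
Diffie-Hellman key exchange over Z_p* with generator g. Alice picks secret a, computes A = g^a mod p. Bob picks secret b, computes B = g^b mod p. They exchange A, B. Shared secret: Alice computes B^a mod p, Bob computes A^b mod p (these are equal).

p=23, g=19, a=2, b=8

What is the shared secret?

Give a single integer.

Answer: 12

Derivation:
A = 19^2 mod 23  (bits of 2 = 10)
  bit 0 = 1: r = r^2 * 19 mod 23 = 1^2 * 19 = 1*19 = 19
  bit 1 = 0: r = r^2 mod 23 = 19^2 = 16
  -> A = 16
B = 19^8 mod 23  (bits of 8 = 1000)
  bit 0 = 1: r = r^2 * 19 mod 23 = 1^2 * 19 = 1*19 = 19
  bit 1 = 0: r = r^2 mod 23 = 19^2 = 16
  bit 2 = 0: r = r^2 mod 23 = 16^2 = 3
  bit 3 = 0: r = r^2 mod 23 = 3^2 = 9
  -> B = 9
s = B^a = 9^2 mod 23  (bits of 2 = 10)
  bit 0 = 1: r = r^2 * 9 mod 23 = 1^2 * 9 = 1*9 = 9
  bit 1 = 0: r = r^2 mod 23 = 9^2 = 12
  -> s = B^a = 12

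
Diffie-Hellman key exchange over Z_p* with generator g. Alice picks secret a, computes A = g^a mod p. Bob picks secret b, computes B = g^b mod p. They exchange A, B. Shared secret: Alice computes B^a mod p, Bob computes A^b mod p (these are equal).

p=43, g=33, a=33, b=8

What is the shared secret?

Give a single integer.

Answer: 21

Derivation:
A = 33^33 mod 43  (bits of 33 = 100001)
  bit 0 = 1: r = r^2 * 33 mod 43 = 1^2 * 33 = 1*33 = 33
  bit 1 = 0: r = r^2 mod 43 = 33^2 = 14
  bit 2 = 0: r = r^2 mod 43 = 14^2 = 24
  bit 3 = 0: r = r^2 mod 43 = 24^2 = 17
  bit 4 = 0: r = r^2 mod 43 = 17^2 = 31
  bit 5 = 1: r = r^2 * 33 mod 43 = 31^2 * 33 = 15*33 = 22
  -> A = 22
B = 33^8 mod 43  (bits of 8 = 1000)
  bit 0 = 1: r = r^2 * 33 mod 43 = 1^2 * 33 = 1*33 = 33
  bit 1 = 0: r = r^2 mod 43 = 33^2 = 14
  bit 2 = 0: r = r^2 mod 43 = 14^2 = 24
  bit 3 = 0: r = r^2 mod 43 = 24^2 = 17
  -> B = 17
s = B^a = 17^33 mod 43  (bits of 33 = 100001)
  bit 0 = 1: r = r^2 * 17 mod 43 = 1^2 * 17 = 1*17 = 17
  bit 1 = 0: r = r^2 mod 43 = 17^2 = 31
  bit 2 = 0: r = r^2 mod 43 = 31^2 = 15
  bit 3 = 0: r = r^2 mod 43 = 15^2 = 10
  bit 4 = 0: r = r^2 mod 43 = 10^2 = 14
  bit 5 = 1: r = r^2 * 17 mod 43 = 14^2 * 17 = 24*17 = 21
  -> s = B^a = 21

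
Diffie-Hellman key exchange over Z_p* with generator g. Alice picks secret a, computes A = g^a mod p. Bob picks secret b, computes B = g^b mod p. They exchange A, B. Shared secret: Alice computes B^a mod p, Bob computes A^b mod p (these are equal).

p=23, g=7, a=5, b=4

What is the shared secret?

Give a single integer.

A = 7^5 mod 23  (bits of 5 = 101)
  bit 0 = 1: r = r^2 * 7 mod 23 = 1^2 * 7 = 1*7 = 7
  bit 1 = 0: r = r^2 mod 23 = 7^2 = 3
  bit 2 = 1: r = r^2 * 7 mod 23 = 3^2 * 7 = 9*7 = 17
  -> A = 17
B = 7^4 mod 23  (bits of 4 = 100)
  bit 0 = 1: r = r^2 * 7 mod 23 = 1^2 * 7 = 1*7 = 7
  bit 1 = 0: r = r^2 mod 23 = 7^2 = 3
  bit 2 = 0: r = r^2 mod 23 = 3^2 = 9
  -> B = 9
s = B^a = 9^5 mod 23  (bits of 5 = 101)
  bit 0 = 1: r = r^2 * 9 mod 23 = 1^2 * 9 = 1*9 = 9
  bit 1 = 0: r = r^2 mod 23 = 9^2 = 12
  bit 2 = 1: r = r^2 * 9 mod 23 = 12^2 * 9 = 6*9 = 8
  -> s = B^a = 8

Answer: 8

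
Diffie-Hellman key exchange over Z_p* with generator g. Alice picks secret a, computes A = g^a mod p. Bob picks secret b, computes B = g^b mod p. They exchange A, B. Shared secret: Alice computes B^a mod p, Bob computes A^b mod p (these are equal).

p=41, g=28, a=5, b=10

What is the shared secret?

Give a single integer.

A = 28^5 mod 41  (bits of 5 = 101)
  bit 0 = 1: r = r^2 * 28 mod 41 = 1^2 * 28 = 1*28 = 28
  bit 1 = 0: r = r^2 mod 41 = 28^2 = 5
  bit 2 = 1: r = r^2 * 28 mod 41 = 5^2 * 28 = 25*28 = 3
  -> A = 3
B = 28^10 mod 41  (bits of 10 = 1010)
  bit 0 = 1: r = r^2 * 28 mod 41 = 1^2 * 28 = 1*28 = 28
  bit 1 = 0: r = r^2 mod 41 = 28^2 = 5
  bit 2 = 1: r = r^2 * 28 mod 41 = 5^2 * 28 = 25*28 = 3
  bit 3 = 0: r = r^2 mod 41 = 3^2 = 9
  -> B = 9
s = B^a = 9^5 mod 41  (bits of 5 = 101)
  bit 0 = 1: r = r^2 * 9 mod 41 = 1^2 * 9 = 1*9 = 9
  bit 1 = 0: r = r^2 mod 41 = 9^2 = 40
  bit 2 = 1: r = r^2 * 9 mod 41 = 40^2 * 9 = 1*9 = 9
  -> s = B^a = 9

Answer: 9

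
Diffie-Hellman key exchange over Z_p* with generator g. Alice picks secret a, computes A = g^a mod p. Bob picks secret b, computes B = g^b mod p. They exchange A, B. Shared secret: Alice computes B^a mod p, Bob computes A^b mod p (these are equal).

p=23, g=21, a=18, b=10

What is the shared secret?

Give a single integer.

Answer: 16

Derivation:
A = 21^18 mod 23  (bits of 18 = 10010)
  bit 0 = 1: r = r^2 * 21 mod 23 = 1^2 * 21 = 1*21 = 21
  bit 1 = 0: r = r^2 mod 23 = 21^2 = 4
  bit 2 = 0: r = r^2 mod 23 = 4^2 = 16
  bit 3 = 1: r = r^2 * 21 mod 23 = 16^2 * 21 = 3*21 = 17
  bit 4 = 0: r = r^2 mod 23 = 17^2 = 13
  -> A = 13
B = 21^10 mod 23  (bits of 10 = 1010)
  bit 0 = 1: r = r^2 * 21 mod 23 = 1^2 * 21 = 1*21 = 21
  bit 1 = 0: r = r^2 mod 23 = 21^2 = 4
  bit 2 = 1: r = r^2 * 21 mod 23 = 4^2 * 21 = 16*21 = 14
  bit 3 = 0: r = r^2 mod 23 = 14^2 = 12
  -> B = 12
s = B^a = 12^18 mod 23  (bits of 18 = 10010)
  bit 0 = 1: r = r^2 * 12 mod 23 = 1^2 * 12 = 1*12 = 12
  bit 1 = 0: r = r^2 mod 23 = 12^2 = 6
  bit 2 = 0: r = r^2 mod 23 = 6^2 = 13
  bit 3 = 1: r = r^2 * 12 mod 23 = 13^2 * 12 = 8*12 = 4
  bit 4 = 0: r = r^2 mod 23 = 4^2 = 16
  -> s = B^a = 16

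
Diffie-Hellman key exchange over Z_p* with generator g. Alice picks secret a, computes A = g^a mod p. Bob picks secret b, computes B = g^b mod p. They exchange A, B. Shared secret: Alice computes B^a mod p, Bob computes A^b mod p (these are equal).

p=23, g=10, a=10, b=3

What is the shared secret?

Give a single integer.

Answer: 2

Derivation:
A = 10^10 mod 23  (bits of 10 = 1010)
  bit 0 = 1: r = r^2 * 10 mod 23 = 1^2 * 10 = 1*10 = 10
  bit 1 = 0: r = r^2 mod 23 = 10^2 = 8
  bit 2 = 1: r = r^2 * 10 mod 23 = 8^2 * 10 = 18*10 = 19
  bit 3 = 0: r = r^2 mod 23 = 19^2 = 16
  -> A = 16
B = 10^3 mod 23  (bits of 3 = 11)
  bit 0 = 1: r = r^2 * 10 mod 23 = 1^2 * 10 = 1*10 = 10
  bit 1 = 1: r = r^2 * 10 mod 23 = 10^2 * 10 = 8*10 = 11
  -> B = 11
s = B^a = 11^10 mod 23  (bits of 10 = 1010)
  bit 0 = 1: r = r^2 * 11 mod 23 = 1^2 * 11 = 1*11 = 11
  bit 1 = 0: r = r^2 mod 23 = 11^2 = 6
  bit 2 = 1: r = r^2 * 11 mod 23 = 6^2 * 11 = 13*11 = 5
  bit 3 = 0: r = r^2 mod 23 = 5^2 = 2
  -> s = B^a = 2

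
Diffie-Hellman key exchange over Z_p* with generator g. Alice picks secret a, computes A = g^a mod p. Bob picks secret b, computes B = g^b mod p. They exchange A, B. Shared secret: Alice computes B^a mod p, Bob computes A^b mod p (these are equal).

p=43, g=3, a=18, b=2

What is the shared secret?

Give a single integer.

Answer: 21

Derivation:
A = 3^18 mod 43  (bits of 18 = 10010)
  bit 0 = 1: r = r^2 * 3 mod 43 = 1^2 * 3 = 1*3 = 3
  bit 1 = 0: r = r^2 mod 43 = 3^2 = 9
  bit 2 = 0: r = r^2 mod 43 = 9^2 = 38
  bit 3 = 1: r = r^2 * 3 mod 43 = 38^2 * 3 = 25*3 = 32
  bit 4 = 0: r = r^2 mod 43 = 32^2 = 35
  -> A = 35
B = 3^2 mod 43  (bits of 2 = 10)
  bit 0 = 1: r = r^2 * 3 mod 43 = 1^2 * 3 = 1*3 = 3
  bit 1 = 0: r = r^2 mod 43 = 3^2 = 9
  -> B = 9
s = B^a = 9^18 mod 43  (bits of 18 = 10010)
  bit 0 = 1: r = r^2 * 9 mod 43 = 1^2 * 9 = 1*9 = 9
  bit 1 = 0: r = r^2 mod 43 = 9^2 = 38
  bit 2 = 0: r = r^2 mod 43 = 38^2 = 25
  bit 3 = 1: r = r^2 * 9 mod 43 = 25^2 * 9 = 23*9 = 35
  bit 4 = 0: r = r^2 mod 43 = 35^2 = 21
  -> s = B^a = 21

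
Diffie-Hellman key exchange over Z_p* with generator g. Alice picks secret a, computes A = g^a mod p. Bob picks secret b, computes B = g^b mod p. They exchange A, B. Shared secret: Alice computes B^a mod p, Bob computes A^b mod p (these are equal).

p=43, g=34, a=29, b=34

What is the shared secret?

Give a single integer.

Answer: 24

Derivation:
A = 34^29 mod 43  (bits of 29 = 11101)
  bit 0 = 1: r = r^2 * 34 mod 43 = 1^2 * 34 = 1*34 = 34
  bit 1 = 1: r = r^2 * 34 mod 43 = 34^2 * 34 = 38*34 = 2
  bit 2 = 1: r = r^2 * 34 mod 43 = 2^2 * 34 = 4*34 = 7
  bit 3 = 0: r = r^2 mod 43 = 7^2 = 6
  bit 4 = 1: r = r^2 * 34 mod 43 = 6^2 * 34 = 36*34 = 20
  -> A = 20
B = 34^34 mod 43  (bits of 34 = 100010)
  bit 0 = 1: r = r^2 * 34 mod 43 = 1^2 * 34 = 1*34 = 34
  bit 1 = 0: r = r^2 mod 43 = 34^2 = 38
  bit 2 = 0: r = r^2 mod 43 = 38^2 = 25
  bit 3 = 0: r = r^2 mod 43 = 25^2 = 23
  bit 4 = 1: r = r^2 * 34 mod 43 = 23^2 * 34 = 13*34 = 12
  bit 5 = 0: r = r^2 mod 43 = 12^2 = 15
  -> B = 15
s = B^a = 15^29 mod 43  (bits of 29 = 11101)
  bit 0 = 1: r = r^2 * 15 mod 43 = 1^2 * 15 = 1*15 = 15
  bit 1 = 1: r = r^2 * 15 mod 43 = 15^2 * 15 = 10*15 = 21
  bit 2 = 1: r = r^2 * 15 mod 43 = 21^2 * 15 = 11*15 = 36
  bit 3 = 0: r = r^2 mod 43 = 36^2 = 6
  bit 4 = 1: r = r^2 * 15 mod 43 = 6^2 * 15 = 36*15 = 24
  -> s = B^a = 24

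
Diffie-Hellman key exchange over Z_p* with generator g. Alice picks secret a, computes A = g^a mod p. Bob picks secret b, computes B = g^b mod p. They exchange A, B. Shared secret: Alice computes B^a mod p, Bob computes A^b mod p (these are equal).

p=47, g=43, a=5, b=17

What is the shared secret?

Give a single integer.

Answer: 5

Derivation:
A = 43^5 mod 47  (bits of 5 = 101)
  bit 0 = 1: r = r^2 * 43 mod 47 = 1^2 * 43 = 1*43 = 43
  bit 1 = 0: r = r^2 mod 47 = 43^2 = 16
  bit 2 = 1: r = r^2 * 43 mod 47 = 16^2 * 43 = 21*43 = 10
  -> A = 10
B = 43^17 mod 47  (bits of 17 = 10001)
  bit 0 = 1: r = r^2 * 43 mod 47 = 1^2 * 43 = 1*43 = 43
  bit 1 = 0: r = r^2 mod 47 = 43^2 = 16
  bit 2 = 0: r = r^2 mod 47 = 16^2 = 21
  bit 3 = 0: r = r^2 mod 47 = 21^2 = 18
  bit 4 = 1: r = r^2 * 43 mod 47 = 18^2 * 43 = 42*43 = 20
  -> B = 20
s = B^a = 20^5 mod 47  (bits of 5 = 101)
  bit 0 = 1: r = r^2 * 20 mod 47 = 1^2 * 20 = 1*20 = 20
  bit 1 = 0: r = r^2 mod 47 = 20^2 = 24
  bit 2 = 1: r = r^2 * 20 mod 47 = 24^2 * 20 = 12*20 = 5
  -> s = B^a = 5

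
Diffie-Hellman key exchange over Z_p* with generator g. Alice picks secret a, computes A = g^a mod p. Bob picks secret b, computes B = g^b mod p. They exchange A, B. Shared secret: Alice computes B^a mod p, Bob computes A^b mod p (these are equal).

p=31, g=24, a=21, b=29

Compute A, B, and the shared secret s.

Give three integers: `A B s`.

Answer: 27 22 23

Derivation:
A = 24^21 mod 31  (bits of 21 = 10101)
  bit 0 = 1: r = r^2 * 24 mod 31 = 1^2 * 24 = 1*24 = 24
  bit 1 = 0: r = r^2 mod 31 = 24^2 = 18
  bit 2 = 1: r = r^2 * 24 mod 31 = 18^2 * 24 = 14*24 = 26
  bit 3 = 0: r = r^2 mod 31 = 26^2 = 25
  bit 4 = 1: r = r^2 * 24 mod 31 = 25^2 * 24 = 5*24 = 27
  -> A = 27
B = 24^29 mod 31  (bits of 29 = 11101)
  bit 0 = 1: r = r^2 * 24 mod 31 = 1^2 * 24 = 1*24 = 24
  bit 1 = 1: r = r^2 * 24 mod 31 = 24^2 * 24 = 18*24 = 29
  bit 2 = 1: r = r^2 * 24 mod 31 = 29^2 * 24 = 4*24 = 3
  bit 3 = 0: r = r^2 mod 31 = 3^2 = 9
  bit 4 = 1: r = r^2 * 24 mod 31 = 9^2 * 24 = 19*24 = 22
  -> B = 22
s = B^a = 22^21 mod 31  (bits of 21 = 10101)
  bit 0 = 1: r = r^2 * 22 mod 31 = 1^2 * 22 = 1*22 = 22
  bit 1 = 0: r = r^2 mod 31 = 22^2 = 19
  bit 2 = 1: r = r^2 * 22 mod 31 = 19^2 * 22 = 20*22 = 6
  bit 3 = 0: r = r^2 mod 31 = 6^2 = 5
  bit 4 = 1: r = r^2 * 22 mod 31 = 5^2 * 22 = 25*22 = 23
  -> s = B^a = 23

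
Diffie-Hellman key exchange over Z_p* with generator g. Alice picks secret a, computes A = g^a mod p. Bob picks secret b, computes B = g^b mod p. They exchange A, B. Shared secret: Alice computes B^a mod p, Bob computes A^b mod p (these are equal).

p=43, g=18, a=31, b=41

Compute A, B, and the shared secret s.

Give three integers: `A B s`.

A = 18^31 mod 43  (bits of 31 = 11111)
  bit 0 = 1: r = r^2 * 18 mod 43 = 1^2 * 18 = 1*18 = 18
  bit 1 = 1: r = r^2 * 18 mod 43 = 18^2 * 18 = 23*18 = 27
  bit 2 = 1: r = r^2 * 18 mod 43 = 27^2 * 18 = 41*18 = 7
  bit 3 = 1: r = r^2 * 18 mod 43 = 7^2 * 18 = 6*18 = 22
  bit 4 = 1: r = r^2 * 18 mod 43 = 22^2 * 18 = 11*18 = 26
  -> A = 26
B = 18^41 mod 43  (bits of 41 = 101001)
  bit 0 = 1: r = r^2 * 18 mod 43 = 1^2 * 18 = 1*18 = 18
  bit 1 = 0: r = r^2 mod 43 = 18^2 = 23
  bit 2 = 1: r = r^2 * 18 mod 43 = 23^2 * 18 = 13*18 = 19
  bit 3 = 0: r = r^2 mod 43 = 19^2 = 17
  bit 4 = 0: r = r^2 mod 43 = 17^2 = 31
  bit 5 = 1: r = r^2 * 18 mod 43 = 31^2 * 18 = 15*18 = 12
  -> B = 12
s = B^a = 12^31 mod 43  (bits of 31 = 11111)
  bit 0 = 1: r = r^2 * 12 mod 43 = 1^2 * 12 = 1*12 = 12
  bit 1 = 1: r = r^2 * 12 mod 43 = 12^2 * 12 = 15*12 = 8
  bit 2 = 1: r = r^2 * 12 mod 43 = 8^2 * 12 = 21*12 = 37
  bit 3 = 1: r = r^2 * 12 mod 43 = 37^2 * 12 = 36*12 = 2
  bit 4 = 1: r = r^2 * 12 mod 43 = 2^2 * 12 = 4*12 = 5
  -> s = B^a = 5

Answer: 26 12 5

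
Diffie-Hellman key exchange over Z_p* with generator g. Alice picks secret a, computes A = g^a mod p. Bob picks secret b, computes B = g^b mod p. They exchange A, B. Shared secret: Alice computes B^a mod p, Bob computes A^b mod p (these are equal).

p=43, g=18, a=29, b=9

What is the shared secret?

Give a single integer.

Answer: 32

Derivation:
A = 18^29 mod 43  (bits of 29 = 11101)
  bit 0 = 1: r = r^2 * 18 mod 43 = 1^2 * 18 = 1*18 = 18
  bit 1 = 1: r = r^2 * 18 mod 43 = 18^2 * 18 = 23*18 = 27
  bit 2 = 1: r = r^2 * 18 mod 43 = 27^2 * 18 = 41*18 = 7
  bit 3 = 0: r = r^2 mod 43 = 7^2 = 6
  bit 4 = 1: r = r^2 * 18 mod 43 = 6^2 * 18 = 36*18 = 3
  -> A = 3
B = 18^9 mod 43  (bits of 9 = 1001)
  bit 0 = 1: r = r^2 * 18 mod 43 = 1^2 * 18 = 1*18 = 18
  bit 1 = 0: r = r^2 mod 43 = 18^2 = 23
  bit 2 = 0: r = r^2 mod 43 = 23^2 = 13
  bit 3 = 1: r = r^2 * 18 mod 43 = 13^2 * 18 = 40*18 = 32
  -> B = 32
s = B^a = 32^29 mod 43  (bits of 29 = 11101)
  bit 0 = 1: r = r^2 * 32 mod 43 = 1^2 * 32 = 1*32 = 32
  bit 1 = 1: r = r^2 * 32 mod 43 = 32^2 * 32 = 35*32 = 2
  bit 2 = 1: r = r^2 * 32 mod 43 = 2^2 * 32 = 4*32 = 42
  bit 3 = 0: r = r^2 mod 43 = 42^2 = 1
  bit 4 = 1: r = r^2 * 32 mod 43 = 1^2 * 32 = 1*32 = 32
  -> s = B^a = 32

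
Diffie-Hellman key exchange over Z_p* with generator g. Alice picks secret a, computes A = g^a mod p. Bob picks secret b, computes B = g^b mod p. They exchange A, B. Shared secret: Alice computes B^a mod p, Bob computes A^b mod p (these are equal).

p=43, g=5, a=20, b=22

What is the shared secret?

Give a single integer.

A = 5^20 mod 43  (bits of 20 = 10100)
  bit 0 = 1: r = r^2 * 5 mod 43 = 1^2 * 5 = 1*5 = 5
  bit 1 = 0: r = r^2 mod 43 = 5^2 = 25
  bit 2 = 1: r = r^2 * 5 mod 43 = 25^2 * 5 = 23*5 = 29
  bit 3 = 0: r = r^2 mod 43 = 29^2 = 24
  bit 4 = 0: r = r^2 mod 43 = 24^2 = 17
  -> A = 17
B = 5^22 mod 43  (bits of 22 = 10110)
  bit 0 = 1: r = r^2 * 5 mod 43 = 1^2 * 5 = 1*5 = 5
  bit 1 = 0: r = r^2 mod 43 = 5^2 = 25
  bit 2 = 1: r = r^2 * 5 mod 43 = 25^2 * 5 = 23*5 = 29
  bit 3 = 1: r = r^2 * 5 mod 43 = 29^2 * 5 = 24*5 = 34
  bit 4 = 0: r = r^2 mod 43 = 34^2 = 38
  -> B = 38
s = B^a = 38^20 mod 43  (bits of 20 = 10100)
  bit 0 = 1: r = r^2 * 38 mod 43 = 1^2 * 38 = 1*38 = 38
  bit 1 = 0: r = r^2 mod 43 = 38^2 = 25
  bit 2 = 1: r = r^2 * 38 mod 43 = 25^2 * 38 = 23*38 = 14
  bit 3 = 0: r = r^2 mod 43 = 14^2 = 24
  bit 4 = 0: r = r^2 mod 43 = 24^2 = 17
  -> s = B^a = 17

Answer: 17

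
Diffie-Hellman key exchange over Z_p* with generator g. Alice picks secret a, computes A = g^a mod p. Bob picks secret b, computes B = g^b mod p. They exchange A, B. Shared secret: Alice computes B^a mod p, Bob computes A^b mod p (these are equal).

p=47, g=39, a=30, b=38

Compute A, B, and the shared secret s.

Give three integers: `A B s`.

A = 39^30 mod 47  (bits of 30 = 11110)
  bit 0 = 1: r = r^2 * 39 mod 47 = 1^2 * 39 = 1*39 = 39
  bit 1 = 1: r = r^2 * 39 mod 47 = 39^2 * 39 = 17*39 = 5
  bit 2 = 1: r = r^2 * 39 mod 47 = 5^2 * 39 = 25*39 = 35
  bit 3 = 1: r = r^2 * 39 mod 47 = 35^2 * 39 = 3*39 = 23
  bit 4 = 0: r = r^2 mod 47 = 23^2 = 12
  -> A = 12
B = 39^38 mod 47  (bits of 38 = 100110)
  bit 0 = 1: r = r^2 * 39 mod 47 = 1^2 * 39 = 1*39 = 39
  bit 1 = 0: r = r^2 mod 47 = 39^2 = 17
  bit 2 = 0: r = r^2 mod 47 = 17^2 = 7
  bit 3 = 1: r = r^2 * 39 mod 47 = 7^2 * 39 = 2*39 = 31
  bit 4 = 1: r = r^2 * 39 mod 47 = 31^2 * 39 = 21*39 = 20
  bit 5 = 0: r = r^2 mod 47 = 20^2 = 24
  -> B = 24
s = B^a = 24^30 mod 47  (bits of 30 = 11110)
  bit 0 = 1: r = r^2 * 24 mod 47 = 1^2 * 24 = 1*24 = 24
  bit 1 = 1: r = r^2 * 24 mod 47 = 24^2 * 24 = 12*24 = 6
  bit 2 = 1: r = r^2 * 24 mod 47 = 6^2 * 24 = 36*24 = 18
  bit 3 = 1: r = r^2 * 24 mod 47 = 18^2 * 24 = 42*24 = 21
  bit 4 = 0: r = r^2 mod 47 = 21^2 = 18
  -> s = B^a = 18

Answer: 12 24 18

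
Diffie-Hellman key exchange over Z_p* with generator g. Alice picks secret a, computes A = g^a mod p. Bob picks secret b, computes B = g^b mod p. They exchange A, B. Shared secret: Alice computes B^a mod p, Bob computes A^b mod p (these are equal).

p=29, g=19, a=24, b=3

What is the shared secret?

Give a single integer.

Answer: 16

Derivation:
A = 19^24 mod 29  (bits of 24 = 11000)
  bit 0 = 1: r = r^2 * 19 mod 29 = 1^2 * 19 = 1*19 = 19
  bit 1 = 1: r = r^2 * 19 mod 29 = 19^2 * 19 = 13*19 = 15
  bit 2 = 0: r = r^2 mod 29 = 15^2 = 22
  bit 3 = 0: r = r^2 mod 29 = 22^2 = 20
  bit 4 = 0: r = r^2 mod 29 = 20^2 = 23
  -> A = 23
B = 19^3 mod 29  (bits of 3 = 11)
  bit 0 = 1: r = r^2 * 19 mod 29 = 1^2 * 19 = 1*19 = 19
  bit 1 = 1: r = r^2 * 19 mod 29 = 19^2 * 19 = 13*19 = 15
  -> B = 15
s = B^a = 15^24 mod 29  (bits of 24 = 11000)
  bit 0 = 1: r = r^2 * 15 mod 29 = 1^2 * 15 = 1*15 = 15
  bit 1 = 1: r = r^2 * 15 mod 29 = 15^2 * 15 = 22*15 = 11
  bit 2 = 0: r = r^2 mod 29 = 11^2 = 5
  bit 3 = 0: r = r^2 mod 29 = 5^2 = 25
  bit 4 = 0: r = r^2 mod 29 = 25^2 = 16
  -> s = B^a = 16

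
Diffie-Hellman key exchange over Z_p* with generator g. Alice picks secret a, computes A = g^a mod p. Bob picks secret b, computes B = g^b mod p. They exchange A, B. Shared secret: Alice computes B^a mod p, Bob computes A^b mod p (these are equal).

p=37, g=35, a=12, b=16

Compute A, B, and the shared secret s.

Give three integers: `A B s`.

A = 35^12 mod 37  (bits of 12 = 1100)
  bit 0 = 1: r = r^2 * 35 mod 37 = 1^2 * 35 = 1*35 = 35
  bit 1 = 1: r = r^2 * 35 mod 37 = 35^2 * 35 = 4*35 = 29
  bit 2 = 0: r = r^2 mod 37 = 29^2 = 27
  bit 3 = 0: r = r^2 mod 37 = 27^2 = 26
  -> A = 26
B = 35^16 mod 37  (bits of 16 = 10000)
  bit 0 = 1: r = r^2 * 35 mod 37 = 1^2 * 35 = 1*35 = 35
  bit 1 = 0: r = r^2 mod 37 = 35^2 = 4
  bit 2 = 0: r = r^2 mod 37 = 4^2 = 16
  bit 3 = 0: r = r^2 mod 37 = 16^2 = 34
  bit 4 = 0: r = r^2 mod 37 = 34^2 = 9
  -> B = 9
s = B^a = 9^12 mod 37  (bits of 12 = 1100)
  bit 0 = 1: r = r^2 * 9 mod 37 = 1^2 * 9 = 1*9 = 9
  bit 1 = 1: r = r^2 * 9 mod 37 = 9^2 * 9 = 7*9 = 26
  bit 2 = 0: r = r^2 mod 37 = 26^2 = 10
  bit 3 = 0: r = r^2 mod 37 = 10^2 = 26
  -> s = B^a = 26

Answer: 26 9 26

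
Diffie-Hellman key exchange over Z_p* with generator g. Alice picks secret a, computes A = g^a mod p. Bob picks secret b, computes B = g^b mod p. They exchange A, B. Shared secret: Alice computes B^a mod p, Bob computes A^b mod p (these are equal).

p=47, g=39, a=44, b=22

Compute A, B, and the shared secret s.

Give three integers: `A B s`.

A = 39^44 mod 47  (bits of 44 = 101100)
  bit 0 = 1: r = r^2 * 39 mod 47 = 1^2 * 39 = 1*39 = 39
  bit 1 = 0: r = r^2 mod 47 = 39^2 = 17
  bit 2 = 1: r = r^2 * 39 mod 47 = 17^2 * 39 = 7*39 = 38
  bit 3 = 1: r = r^2 * 39 mod 47 = 38^2 * 39 = 34*39 = 10
  bit 4 = 0: r = r^2 mod 47 = 10^2 = 6
  bit 5 = 0: r = r^2 mod 47 = 6^2 = 36
  -> A = 36
B = 39^22 mod 47  (bits of 22 = 10110)
  bit 0 = 1: r = r^2 * 39 mod 47 = 1^2 * 39 = 1*39 = 39
  bit 1 = 0: r = r^2 mod 47 = 39^2 = 17
  bit 2 = 1: r = r^2 * 39 mod 47 = 17^2 * 39 = 7*39 = 38
  bit 3 = 1: r = r^2 * 39 mod 47 = 38^2 * 39 = 34*39 = 10
  bit 4 = 0: r = r^2 mod 47 = 10^2 = 6
  -> B = 6
s = B^a = 6^44 mod 47  (bits of 44 = 101100)
  bit 0 = 1: r = r^2 * 6 mod 47 = 1^2 * 6 = 1*6 = 6
  bit 1 = 0: r = r^2 mod 47 = 6^2 = 36
  bit 2 = 1: r = r^2 * 6 mod 47 = 36^2 * 6 = 27*6 = 21
  bit 3 = 1: r = r^2 * 6 mod 47 = 21^2 * 6 = 18*6 = 14
  bit 4 = 0: r = r^2 mod 47 = 14^2 = 8
  bit 5 = 0: r = r^2 mod 47 = 8^2 = 17
  -> s = B^a = 17

Answer: 36 6 17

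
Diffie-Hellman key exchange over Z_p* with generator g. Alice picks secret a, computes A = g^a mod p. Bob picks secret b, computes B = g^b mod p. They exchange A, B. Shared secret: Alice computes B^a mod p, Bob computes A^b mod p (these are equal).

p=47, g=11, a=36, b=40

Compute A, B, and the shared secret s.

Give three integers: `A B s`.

A = 11^36 mod 47  (bits of 36 = 100100)
  bit 0 = 1: r = r^2 * 11 mod 47 = 1^2 * 11 = 1*11 = 11
  bit 1 = 0: r = r^2 mod 47 = 11^2 = 27
  bit 2 = 0: r = r^2 mod 47 = 27^2 = 24
  bit 3 = 1: r = r^2 * 11 mod 47 = 24^2 * 11 = 12*11 = 38
  bit 4 = 0: r = r^2 mod 47 = 38^2 = 34
  bit 5 = 0: r = r^2 mod 47 = 34^2 = 28
  -> A = 28
B = 11^40 mod 47  (bits of 40 = 101000)
  bit 0 = 1: r = r^2 * 11 mod 47 = 1^2 * 11 = 1*11 = 11
  bit 1 = 0: r = r^2 mod 47 = 11^2 = 27
  bit 2 = 1: r = r^2 * 11 mod 47 = 27^2 * 11 = 24*11 = 29
  bit 3 = 0: r = r^2 mod 47 = 29^2 = 42
  bit 4 = 0: r = r^2 mod 47 = 42^2 = 25
  bit 5 = 0: r = r^2 mod 47 = 25^2 = 14
  -> B = 14
s = B^a = 14^36 mod 47  (bits of 36 = 100100)
  bit 0 = 1: r = r^2 * 14 mod 47 = 1^2 * 14 = 1*14 = 14
  bit 1 = 0: r = r^2 mod 47 = 14^2 = 8
  bit 2 = 0: r = r^2 mod 47 = 8^2 = 17
  bit 3 = 1: r = r^2 * 14 mod 47 = 17^2 * 14 = 7*14 = 4
  bit 4 = 0: r = r^2 mod 47 = 4^2 = 16
  bit 5 = 0: r = r^2 mod 47 = 16^2 = 21
  -> s = B^a = 21

Answer: 28 14 21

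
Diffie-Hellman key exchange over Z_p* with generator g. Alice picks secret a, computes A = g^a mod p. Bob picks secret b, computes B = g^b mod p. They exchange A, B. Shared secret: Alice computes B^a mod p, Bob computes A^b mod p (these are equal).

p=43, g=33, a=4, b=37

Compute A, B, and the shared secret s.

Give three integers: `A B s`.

Answer: 24 12 10

Derivation:
A = 33^4 mod 43  (bits of 4 = 100)
  bit 0 = 1: r = r^2 * 33 mod 43 = 1^2 * 33 = 1*33 = 33
  bit 1 = 0: r = r^2 mod 43 = 33^2 = 14
  bit 2 = 0: r = r^2 mod 43 = 14^2 = 24
  -> A = 24
B = 33^37 mod 43  (bits of 37 = 100101)
  bit 0 = 1: r = r^2 * 33 mod 43 = 1^2 * 33 = 1*33 = 33
  bit 1 = 0: r = r^2 mod 43 = 33^2 = 14
  bit 2 = 0: r = r^2 mod 43 = 14^2 = 24
  bit 3 = 1: r = r^2 * 33 mod 43 = 24^2 * 33 = 17*33 = 2
  bit 4 = 0: r = r^2 mod 43 = 2^2 = 4
  bit 5 = 1: r = r^2 * 33 mod 43 = 4^2 * 33 = 16*33 = 12
  -> B = 12
s = B^a = 12^4 mod 43  (bits of 4 = 100)
  bit 0 = 1: r = r^2 * 12 mod 43 = 1^2 * 12 = 1*12 = 12
  bit 1 = 0: r = r^2 mod 43 = 12^2 = 15
  bit 2 = 0: r = r^2 mod 43 = 15^2 = 10
  -> s = B^a = 10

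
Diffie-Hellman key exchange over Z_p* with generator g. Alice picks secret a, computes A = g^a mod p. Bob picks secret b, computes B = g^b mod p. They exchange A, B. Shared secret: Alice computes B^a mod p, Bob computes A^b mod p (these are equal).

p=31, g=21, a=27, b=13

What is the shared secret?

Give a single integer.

A = 21^27 mod 31  (bits of 27 = 11011)
  bit 0 = 1: r = r^2 * 21 mod 31 = 1^2 * 21 = 1*21 = 21
  bit 1 = 1: r = r^2 * 21 mod 31 = 21^2 * 21 = 7*21 = 23
  bit 2 = 0: r = r^2 mod 31 = 23^2 = 2
  bit 3 = 1: r = r^2 * 21 mod 31 = 2^2 * 21 = 4*21 = 22
  bit 4 = 1: r = r^2 * 21 mod 31 = 22^2 * 21 = 19*21 = 27
  -> A = 27
B = 21^13 mod 31  (bits of 13 = 1101)
  bit 0 = 1: r = r^2 * 21 mod 31 = 1^2 * 21 = 1*21 = 21
  bit 1 = 1: r = r^2 * 21 mod 31 = 21^2 * 21 = 7*21 = 23
  bit 2 = 0: r = r^2 mod 31 = 23^2 = 2
  bit 3 = 1: r = r^2 * 21 mod 31 = 2^2 * 21 = 4*21 = 22
  -> B = 22
s = B^a = 22^27 mod 31  (bits of 27 = 11011)
  bit 0 = 1: r = r^2 * 22 mod 31 = 1^2 * 22 = 1*22 = 22
  bit 1 = 1: r = r^2 * 22 mod 31 = 22^2 * 22 = 19*22 = 15
  bit 2 = 0: r = r^2 mod 31 = 15^2 = 8
  bit 3 = 1: r = r^2 * 22 mod 31 = 8^2 * 22 = 2*22 = 13
  bit 4 = 1: r = r^2 * 22 mod 31 = 13^2 * 22 = 14*22 = 29
  -> s = B^a = 29

Answer: 29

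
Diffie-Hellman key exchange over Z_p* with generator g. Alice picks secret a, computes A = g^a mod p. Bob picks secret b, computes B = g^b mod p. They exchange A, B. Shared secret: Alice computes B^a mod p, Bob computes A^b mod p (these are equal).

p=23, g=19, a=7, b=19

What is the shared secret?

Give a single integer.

Answer: 19

Derivation:
A = 19^7 mod 23  (bits of 7 = 111)
  bit 0 = 1: r = r^2 * 19 mod 23 = 1^2 * 19 = 1*19 = 19
  bit 1 = 1: r = r^2 * 19 mod 23 = 19^2 * 19 = 16*19 = 5
  bit 2 = 1: r = r^2 * 19 mod 23 = 5^2 * 19 = 2*19 = 15
  -> A = 15
B = 19^19 mod 23  (bits of 19 = 10011)
  bit 0 = 1: r = r^2 * 19 mod 23 = 1^2 * 19 = 1*19 = 19
  bit 1 = 0: r = r^2 mod 23 = 19^2 = 16
  bit 2 = 0: r = r^2 mod 23 = 16^2 = 3
  bit 3 = 1: r = r^2 * 19 mod 23 = 3^2 * 19 = 9*19 = 10
  bit 4 = 1: r = r^2 * 19 mod 23 = 10^2 * 19 = 8*19 = 14
  -> B = 14
s = B^a = 14^7 mod 23  (bits of 7 = 111)
  bit 0 = 1: r = r^2 * 14 mod 23 = 1^2 * 14 = 1*14 = 14
  bit 1 = 1: r = r^2 * 14 mod 23 = 14^2 * 14 = 12*14 = 7
  bit 2 = 1: r = r^2 * 14 mod 23 = 7^2 * 14 = 3*14 = 19
  -> s = B^a = 19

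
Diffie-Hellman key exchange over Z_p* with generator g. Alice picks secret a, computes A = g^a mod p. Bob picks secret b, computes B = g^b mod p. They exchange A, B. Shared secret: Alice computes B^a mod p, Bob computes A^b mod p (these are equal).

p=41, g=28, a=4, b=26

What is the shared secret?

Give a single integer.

A = 28^4 mod 41  (bits of 4 = 100)
  bit 0 = 1: r = r^2 * 28 mod 41 = 1^2 * 28 = 1*28 = 28
  bit 1 = 0: r = r^2 mod 41 = 28^2 = 5
  bit 2 = 0: r = r^2 mod 41 = 5^2 = 25
  -> A = 25
B = 28^26 mod 41  (bits of 26 = 11010)
  bit 0 = 1: r = r^2 * 28 mod 41 = 1^2 * 28 = 1*28 = 28
  bit 1 = 1: r = r^2 * 28 mod 41 = 28^2 * 28 = 5*28 = 17
  bit 2 = 0: r = r^2 mod 41 = 17^2 = 2
  bit 3 = 1: r = r^2 * 28 mod 41 = 2^2 * 28 = 4*28 = 30
  bit 4 = 0: r = r^2 mod 41 = 30^2 = 39
  -> B = 39
s = B^a = 39^4 mod 41  (bits of 4 = 100)
  bit 0 = 1: r = r^2 * 39 mod 41 = 1^2 * 39 = 1*39 = 39
  bit 1 = 0: r = r^2 mod 41 = 39^2 = 4
  bit 2 = 0: r = r^2 mod 41 = 4^2 = 16
  -> s = B^a = 16

Answer: 16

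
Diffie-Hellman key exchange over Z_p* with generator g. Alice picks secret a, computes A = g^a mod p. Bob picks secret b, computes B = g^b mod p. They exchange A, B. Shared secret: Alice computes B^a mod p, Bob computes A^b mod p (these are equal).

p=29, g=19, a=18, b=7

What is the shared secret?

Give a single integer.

Answer: 28

Derivation:
A = 19^18 mod 29  (bits of 18 = 10010)
  bit 0 = 1: r = r^2 * 19 mod 29 = 1^2 * 19 = 1*19 = 19
  bit 1 = 0: r = r^2 mod 29 = 19^2 = 13
  bit 2 = 0: r = r^2 mod 29 = 13^2 = 24
  bit 3 = 1: r = r^2 * 19 mod 29 = 24^2 * 19 = 25*19 = 11
  bit 4 = 0: r = r^2 mod 29 = 11^2 = 5
  -> A = 5
B = 19^7 mod 29  (bits of 7 = 111)
  bit 0 = 1: r = r^2 * 19 mod 29 = 1^2 * 19 = 1*19 = 19
  bit 1 = 1: r = r^2 * 19 mod 29 = 19^2 * 19 = 13*19 = 15
  bit 2 = 1: r = r^2 * 19 mod 29 = 15^2 * 19 = 22*19 = 12
  -> B = 12
s = B^a = 12^18 mod 29  (bits of 18 = 10010)
  bit 0 = 1: r = r^2 * 12 mod 29 = 1^2 * 12 = 1*12 = 12
  bit 1 = 0: r = r^2 mod 29 = 12^2 = 28
  bit 2 = 0: r = r^2 mod 29 = 28^2 = 1
  bit 3 = 1: r = r^2 * 12 mod 29 = 1^2 * 12 = 1*12 = 12
  bit 4 = 0: r = r^2 mod 29 = 12^2 = 28
  -> s = B^a = 28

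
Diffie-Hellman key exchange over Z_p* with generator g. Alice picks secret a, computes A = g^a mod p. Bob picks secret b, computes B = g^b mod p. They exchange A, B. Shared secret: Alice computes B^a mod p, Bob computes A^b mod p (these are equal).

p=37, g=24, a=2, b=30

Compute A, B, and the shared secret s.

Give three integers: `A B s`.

A = 24^2 mod 37  (bits of 2 = 10)
  bit 0 = 1: r = r^2 * 24 mod 37 = 1^2 * 24 = 1*24 = 24
  bit 1 = 0: r = r^2 mod 37 = 24^2 = 21
  -> A = 21
B = 24^30 mod 37  (bits of 30 = 11110)
  bit 0 = 1: r = r^2 * 24 mod 37 = 1^2 * 24 = 1*24 = 24
  bit 1 = 1: r = r^2 * 24 mod 37 = 24^2 * 24 = 21*24 = 23
  bit 2 = 1: r = r^2 * 24 mod 37 = 23^2 * 24 = 11*24 = 5
  bit 3 = 1: r = r^2 * 24 mod 37 = 5^2 * 24 = 25*24 = 8
  bit 4 = 0: r = r^2 mod 37 = 8^2 = 27
  -> B = 27
s = B^a = 27^2 mod 37  (bits of 2 = 10)
  bit 0 = 1: r = r^2 * 27 mod 37 = 1^2 * 27 = 1*27 = 27
  bit 1 = 0: r = r^2 mod 37 = 27^2 = 26
  -> s = B^a = 26

Answer: 21 27 26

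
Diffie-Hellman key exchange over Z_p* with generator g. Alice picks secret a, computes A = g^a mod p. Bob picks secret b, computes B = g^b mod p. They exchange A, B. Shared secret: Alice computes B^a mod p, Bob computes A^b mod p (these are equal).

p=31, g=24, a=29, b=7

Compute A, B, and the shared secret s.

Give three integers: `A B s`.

Answer: 22 3 21

Derivation:
A = 24^29 mod 31  (bits of 29 = 11101)
  bit 0 = 1: r = r^2 * 24 mod 31 = 1^2 * 24 = 1*24 = 24
  bit 1 = 1: r = r^2 * 24 mod 31 = 24^2 * 24 = 18*24 = 29
  bit 2 = 1: r = r^2 * 24 mod 31 = 29^2 * 24 = 4*24 = 3
  bit 3 = 0: r = r^2 mod 31 = 3^2 = 9
  bit 4 = 1: r = r^2 * 24 mod 31 = 9^2 * 24 = 19*24 = 22
  -> A = 22
B = 24^7 mod 31  (bits of 7 = 111)
  bit 0 = 1: r = r^2 * 24 mod 31 = 1^2 * 24 = 1*24 = 24
  bit 1 = 1: r = r^2 * 24 mod 31 = 24^2 * 24 = 18*24 = 29
  bit 2 = 1: r = r^2 * 24 mod 31 = 29^2 * 24 = 4*24 = 3
  -> B = 3
s = B^a = 3^29 mod 31  (bits of 29 = 11101)
  bit 0 = 1: r = r^2 * 3 mod 31 = 1^2 * 3 = 1*3 = 3
  bit 1 = 1: r = r^2 * 3 mod 31 = 3^2 * 3 = 9*3 = 27
  bit 2 = 1: r = r^2 * 3 mod 31 = 27^2 * 3 = 16*3 = 17
  bit 3 = 0: r = r^2 mod 31 = 17^2 = 10
  bit 4 = 1: r = r^2 * 3 mod 31 = 10^2 * 3 = 7*3 = 21
  -> s = B^a = 21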